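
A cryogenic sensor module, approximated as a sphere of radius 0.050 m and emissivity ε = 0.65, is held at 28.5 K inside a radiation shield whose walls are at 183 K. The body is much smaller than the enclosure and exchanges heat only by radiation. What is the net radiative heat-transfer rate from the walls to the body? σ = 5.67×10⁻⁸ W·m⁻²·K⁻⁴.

For a small grey body in a large enclosure: P_net = εσA(T_body⁴ − T_wall⁴).
A = 4πr² = 0.03142 m²; T_body⁴ − T_wall⁴ = 6.598×10⁵ − 1.122×10⁹ = -1.121×10⁹ K⁴.
|P_net| = 0.65·5.67×10⁻⁸·0.03142·1.121×10⁹.

P_net ≈ 1.30 W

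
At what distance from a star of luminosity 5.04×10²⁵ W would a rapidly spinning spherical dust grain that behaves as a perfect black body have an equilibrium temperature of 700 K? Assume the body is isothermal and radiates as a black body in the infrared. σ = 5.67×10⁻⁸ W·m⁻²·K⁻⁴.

d ≈ 8.58×10⁹ m

For an isothermal black-emitting sphere, (1−a)S·πr² = σ·4πr²·T⁴ ⇒ S = 4σT⁴/(1−a).
S = 4·5.67×10⁻⁸·(700)⁴/1.00 = 54450 W/m².
Flux falls as S = L/(4πd²), so d = √(L/(4πS)) = √(5.04×10²⁵/(4π·54450)).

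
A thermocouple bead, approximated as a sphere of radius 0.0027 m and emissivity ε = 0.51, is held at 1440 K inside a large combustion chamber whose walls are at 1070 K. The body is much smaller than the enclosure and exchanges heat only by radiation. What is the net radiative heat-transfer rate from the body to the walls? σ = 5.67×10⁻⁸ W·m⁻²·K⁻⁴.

P_net ≈ 7.92 W

For a small grey body in a large enclosure: P_net = εσA(T_body⁴ − T_wall⁴).
A = 4πr² = 9.161×10⁻⁵ m²; T_body⁴ − T_wall⁴ = 4.300×10¹² − 1.311×10¹² = 2.989×10¹² K⁴.
|P_net| = 0.51·5.67×10⁻⁸·9.161×10⁻⁵·2.989×10¹².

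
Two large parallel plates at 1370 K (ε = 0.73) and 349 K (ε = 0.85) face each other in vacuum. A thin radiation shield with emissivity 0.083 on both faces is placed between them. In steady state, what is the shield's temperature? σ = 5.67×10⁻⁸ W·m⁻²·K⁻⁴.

T_s ≈ 1150 K

In steady state the net flux on the hot side equals that on the cold side.
σ(T₁⁴−T_s⁴)/D₁ = σ(T_s⁴−T₂⁴)/D₂, with D₁ = 1/ε₁+1/ε_s−1 = 12.42, D₂ = 1/ε_s+1/ε₂−1 = 12.22.
Solve for T_s⁴: T_s⁴ = (D₂·T₁⁴ + D₁·T₂⁴)/(D₁+D₂) = 1.755×10¹² K⁴.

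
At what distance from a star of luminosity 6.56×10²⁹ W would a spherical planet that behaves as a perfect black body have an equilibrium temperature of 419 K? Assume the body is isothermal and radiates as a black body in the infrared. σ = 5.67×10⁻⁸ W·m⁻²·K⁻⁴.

d ≈ 2.73×10¹² m

For an isothermal black-emitting sphere, (1−a)S·πr² = σ·4πr²·T⁴ ⇒ S = 4σT⁴/(1−a).
S = 4·5.67×10⁻⁸·(419)⁴/1.00 = 6990 W/m².
Flux falls as S = L/(4πd²), so d = √(L/(4πS)) = √(6.56×10²⁹/(4π·6990)).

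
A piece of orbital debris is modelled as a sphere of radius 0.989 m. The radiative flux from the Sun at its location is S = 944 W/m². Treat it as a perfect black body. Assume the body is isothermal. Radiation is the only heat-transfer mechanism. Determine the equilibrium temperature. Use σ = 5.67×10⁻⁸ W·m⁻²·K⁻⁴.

At equilibrium, absorbed power = emitted power.
Absorbing cross-section = πr² = 3.073 m²; emitting surface = 4πr² = 12.29 m² (ratio 4).
S·A_cross = εσ·A_surf·T⁴  ⇒  T⁴ = S/(4σ).
T⁴ = 1.00·944/(4·5.67×10⁻⁸) = 4.162×10⁹ K⁴.
T = (4.162×10⁹)^(1/4).

T ≈ 254 K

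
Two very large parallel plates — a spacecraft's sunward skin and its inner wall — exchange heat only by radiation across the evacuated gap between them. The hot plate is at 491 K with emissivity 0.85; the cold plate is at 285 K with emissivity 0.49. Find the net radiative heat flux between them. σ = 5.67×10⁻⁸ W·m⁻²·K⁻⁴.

q ≈ 1320 W/m²

For two infinite grey parallel plates, q = σ(T₁⁴ − T₂⁴)/(1/ε₁ + 1/ε₂ − 1).
T₁⁴ − T₂⁴ = 5.812×10¹⁰ − 6.598×10⁹ = 5.152×10¹⁰ K⁴.
1/ε₁ + 1/ε₂ − 1 = 1.176 + 2.041 − 1 = 2.217.
q = 5.67×10⁻⁸ × 5.152×10¹⁰ / 2.217.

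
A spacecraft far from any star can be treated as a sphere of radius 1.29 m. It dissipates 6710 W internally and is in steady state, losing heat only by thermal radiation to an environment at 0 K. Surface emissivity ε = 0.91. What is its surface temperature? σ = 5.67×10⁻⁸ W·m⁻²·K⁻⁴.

T ≈ 281 K

Steady state: internal power = radiated power, P = εσA T⁴.
Radiating area A = 4πr² = 20.91 m².
T⁴ = P/(εσA) = 6710/(0.91·5.67×10⁻⁸·20.91) = 6.219×10⁹ K⁴.
T = (6.219×10⁹)^(1/4).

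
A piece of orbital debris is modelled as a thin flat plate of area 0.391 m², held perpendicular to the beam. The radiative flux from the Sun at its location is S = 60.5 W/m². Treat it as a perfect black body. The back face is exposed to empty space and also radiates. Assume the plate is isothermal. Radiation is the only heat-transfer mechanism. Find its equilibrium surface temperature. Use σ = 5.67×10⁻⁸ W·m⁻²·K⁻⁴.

At equilibrium, absorbed power = emitted power.
Absorbing cross-section = A = 0.3910 m²; emitting surface = 2A = 0.7820 m² (ratio 2).
S·A_cross = εσ·A_surf·T⁴  ⇒  T⁴ = S/(2σ).
T⁴ = 1.00·60.5/(2·5.67×10⁻⁸) = 5.335×10⁸ K⁴.
T = (5.335×10⁸)^(1/4).

T ≈ 152 K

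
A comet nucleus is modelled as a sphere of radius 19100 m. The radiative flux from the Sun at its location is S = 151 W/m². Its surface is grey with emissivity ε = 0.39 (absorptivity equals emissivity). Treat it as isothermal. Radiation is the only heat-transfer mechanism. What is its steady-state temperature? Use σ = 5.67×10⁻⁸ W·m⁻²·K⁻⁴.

At equilibrium, absorbed power = emitted power.
Absorbing cross-section = πr² = 1.146×10⁹ m²; emitting surface = 4πr² = 4.584×10⁹ m² (ratio 4).
εS·A_cross = εσ·A_surf·T⁴  ⇒  T⁴ = S/(4σ)   (ε cancels).
T⁴ = 151/(4·5.67×10⁻⁸) = 6.658×10⁸ K⁴.
T = (6.658×10⁸)^(1/4).

T ≈ 161 K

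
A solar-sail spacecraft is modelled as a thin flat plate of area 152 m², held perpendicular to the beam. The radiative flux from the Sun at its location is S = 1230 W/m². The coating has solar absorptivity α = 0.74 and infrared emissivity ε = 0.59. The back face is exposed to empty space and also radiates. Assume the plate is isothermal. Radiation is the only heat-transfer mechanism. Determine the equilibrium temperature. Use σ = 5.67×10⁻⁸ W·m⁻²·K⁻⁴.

At equilibrium, absorbed power = emitted power.
Absorbing cross-section = A = 152.0 m²; emitting surface = 2A = 304.0 m² (ratio 2).
αS·A_cross = εσ·A_surf·T⁴  ⇒  T⁴ = αS/(ε·2σ).
T⁴ = 0.740·1230/(0.59·2·5.67×10⁻⁸) = 1.360×10¹⁰ K⁴.
T = (1.360×10¹⁰)^(1/4).

T ≈ 342 K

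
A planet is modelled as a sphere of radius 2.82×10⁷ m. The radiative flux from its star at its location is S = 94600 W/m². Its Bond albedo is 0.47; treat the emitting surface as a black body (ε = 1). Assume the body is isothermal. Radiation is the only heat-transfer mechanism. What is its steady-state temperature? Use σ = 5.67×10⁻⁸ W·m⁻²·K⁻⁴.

T ≈ 686 K

At equilibrium, absorbed power = emitted power.
Absorbing cross-section = πr² = 2.498×10¹⁵ m²; emitting surface = 4πr² = 9.993×10¹⁵ m² (ratio 4).
(1−a)S·A_cross = εσ·A_surf·T⁴  ⇒  T⁴ = (1−a)S/(4σ).
T⁴ = 0.530·94600/(4·5.67×10⁻⁸) = 2.211×10¹¹ K⁴.
T = (2.211×10¹¹)^(1/4).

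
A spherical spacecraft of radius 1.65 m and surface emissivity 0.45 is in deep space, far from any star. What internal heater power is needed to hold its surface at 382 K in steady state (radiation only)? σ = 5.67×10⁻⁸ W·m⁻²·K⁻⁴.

P = εσ·4πr²·T⁴.
4πr² = 34.21 m²; T⁴ = 2.129×10¹⁰ K⁴.
P = 0.45·5.67×10⁻⁸·34.21·2.129×10¹⁰.

P ≈ 18600 W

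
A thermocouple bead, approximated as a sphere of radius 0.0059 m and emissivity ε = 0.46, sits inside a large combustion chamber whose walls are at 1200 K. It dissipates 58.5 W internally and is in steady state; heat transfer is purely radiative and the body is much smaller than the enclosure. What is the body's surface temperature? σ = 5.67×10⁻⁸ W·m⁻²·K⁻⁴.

T ≈ 1640 K

For a small grey body in a large enclosure, net radiated power = εσA(T⁴ − T_w⁴).
Steady state: P = εσA(T⁴ − T_w⁴) with A = 4πr² = 4.374×10⁻⁴ m².
T⁴ = P/(εσA) + T_w⁴ = 58.5/(0.46·5.67×10⁻⁸·4.374×10⁻⁴) + (1200)⁴
    = 5.127×10¹² + 2.074×10¹² = 7.201×10¹² K⁴.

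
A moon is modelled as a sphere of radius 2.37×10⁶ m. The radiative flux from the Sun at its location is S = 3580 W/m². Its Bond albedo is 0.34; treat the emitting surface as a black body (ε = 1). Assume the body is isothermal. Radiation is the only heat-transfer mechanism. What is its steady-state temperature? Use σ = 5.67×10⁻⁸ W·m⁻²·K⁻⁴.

At equilibrium, absorbed power = emitted power.
Absorbing cross-section = πr² = 1.765×10¹³ m²; emitting surface = 4πr² = 7.058×10¹³ m² (ratio 4).
(1−a)S·A_cross = εσ·A_surf·T⁴  ⇒  T⁴ = (1−a)S/(4σ).
T⁴ = 0.660·3580/(4·5.67×10⁻⁸) = 1.042×10¹⁰ K⁴.
T = (1.042×10¹⁰)^(1/4).

T ≈ 319 K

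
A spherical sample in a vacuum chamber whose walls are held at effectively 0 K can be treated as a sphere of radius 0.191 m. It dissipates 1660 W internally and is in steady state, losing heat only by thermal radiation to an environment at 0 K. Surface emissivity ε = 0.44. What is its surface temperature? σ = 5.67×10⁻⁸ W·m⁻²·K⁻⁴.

Steady state: internal power = radiated power, P = εσA T⁴.
Radiating area A = 4πr² = 0.4584 m².
T⁴ = P/(εσA) = 1660/(0.44·5.67×10⁻⁸·0.4584) = 1.451×10¹¹ K⁴.
T = (1.451×10¹¹)^(1/4).

T ≈ 617 K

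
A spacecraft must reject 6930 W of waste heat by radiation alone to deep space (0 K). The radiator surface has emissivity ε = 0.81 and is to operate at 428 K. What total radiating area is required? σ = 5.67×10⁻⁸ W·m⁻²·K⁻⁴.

A ≈ 4.50 m²

P = εσA T⁴ ⇒ A = P/(εσT⁴).
T⁴ = 3.356×10¹⁰ K⁴.
A = 6930/(0.81 × 5.67×10⁻⁸ × 3.356×10¹⁰).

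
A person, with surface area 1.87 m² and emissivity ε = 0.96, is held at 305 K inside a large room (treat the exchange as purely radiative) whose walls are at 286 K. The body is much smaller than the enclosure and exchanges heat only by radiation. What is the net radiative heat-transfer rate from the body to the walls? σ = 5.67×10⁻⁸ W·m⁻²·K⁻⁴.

P_net ≈ 200 W

For a small grey body in a large enclosure: P_net = εσA(T_body⁴ − T_wall⁴).
A = 1.87 m²; T_body⁴ − T_wall⁴ = 8.654×10⁹ − 6.691×10⁹ = 1.963×10⁹ K⁴.
|P_net| = 0.96·5.67×10⁻⁸·1.870·1.963×10⁹.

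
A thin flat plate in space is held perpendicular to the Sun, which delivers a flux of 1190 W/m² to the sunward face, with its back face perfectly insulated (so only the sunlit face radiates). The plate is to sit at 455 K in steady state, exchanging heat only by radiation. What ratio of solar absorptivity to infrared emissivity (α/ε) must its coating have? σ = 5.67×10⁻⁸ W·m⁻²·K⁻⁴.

Balance: αS·A = εσ·1A·T⁴ ⇒ α/ε = σT⁴/S.
α/ε = 5.67×10⁻⁸·(455)⁴/1190 = 5.67×10⁻⁸·4.286×10¹⁰/1190.

α/ε ≈ 2.04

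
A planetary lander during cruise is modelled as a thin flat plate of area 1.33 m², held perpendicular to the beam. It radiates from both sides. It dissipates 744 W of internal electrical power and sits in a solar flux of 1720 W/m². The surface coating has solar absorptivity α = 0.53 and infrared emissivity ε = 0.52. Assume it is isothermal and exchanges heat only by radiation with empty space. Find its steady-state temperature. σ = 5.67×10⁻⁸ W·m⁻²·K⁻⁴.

T ≈ 397 K

At steady state, absorbed solar power + internal power = radiated power.
Absorbed: α·S·A_cross = 0.53·1720·1.330 = 1212 W (cross-section A).
Total input = 1212 + 744 = 1956 W.
Radiated: εσ·A_surf·T⁴ with A_surf = 2A = 2.660 m².
T⁴ = 1956/(0.52·5.67×10⁻⁸·2.660) = 2.495×10¹⁰ K⁴.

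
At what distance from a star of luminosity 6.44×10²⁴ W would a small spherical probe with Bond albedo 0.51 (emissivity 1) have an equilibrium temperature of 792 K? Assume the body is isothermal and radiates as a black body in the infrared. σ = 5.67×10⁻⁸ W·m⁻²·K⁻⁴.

For an isothermal black-emitting sphere, (1−a)S·πr² = σ·4πr²·T⁴ ⇒ S = 4σT⁴/(1−a).
S = 4·5.67×10⁻⁸·(792)⁴/0.490 = 1.821×10⁵ W/m².
Flux falls as S = L/(4πd²), so d = √(L/(4πS)) = √(6.44×10²⁴/(4π·1.821×10⁵)).

d ≈ 1.68×10⁹ m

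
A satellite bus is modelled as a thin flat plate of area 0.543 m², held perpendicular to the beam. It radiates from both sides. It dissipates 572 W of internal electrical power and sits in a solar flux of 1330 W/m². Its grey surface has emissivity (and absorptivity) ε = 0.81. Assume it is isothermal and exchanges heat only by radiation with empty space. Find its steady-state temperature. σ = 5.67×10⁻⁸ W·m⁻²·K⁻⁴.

At steady state, absorbed solar power + internal power = radiated power.
Absorbed: α·S·A_cross = 0.81·1330·0.5430 = 585.0 W (cross-section A).
Total input = 585.0 + 572 = 1157 W.
Radiated: εσ·A_surf·T⁴ with A_surf = 2A = 1.086 m².
T⁴ = 1157/(0.81·5.67×10⁻⁸·1.086) = 2.320×10¹⁰ K⁴.

T ≈ 390 K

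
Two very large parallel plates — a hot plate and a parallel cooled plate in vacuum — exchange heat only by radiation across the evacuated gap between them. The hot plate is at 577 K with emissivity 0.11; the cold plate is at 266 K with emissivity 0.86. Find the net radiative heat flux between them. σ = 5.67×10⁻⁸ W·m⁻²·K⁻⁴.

q ≈ 648 W/m²

For two infinite grey parallel plates, q = σ(T₁⁴ − T₂⁴)/(1/ε₁ + 1/ε₂ − 1).
T₁⁴ − T₂⁴ = 1.108×10¹¹ − 5.006×10⁹ = 1.058×10¹¹ K⁴.
1/ε₁ + 1/ε₂ − 1 = 9.091 + 1.163 − 1 = 9.254.
q = 5.67×10⁻⁸ × 1.058×10¹¹ / 9.254.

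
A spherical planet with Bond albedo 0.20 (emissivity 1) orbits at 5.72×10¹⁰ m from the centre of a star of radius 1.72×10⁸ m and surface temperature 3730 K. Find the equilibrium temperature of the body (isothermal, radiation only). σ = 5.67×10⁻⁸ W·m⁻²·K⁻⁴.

T ≈ 137 K

The star's surface emits σT_*⁴; at distance d the flux is S = σT_*⁴(R_*/d)².
S = 5.67×10⁻⁸·(3730)⁴·(1.72×10⁸/5.72×10¹⁰)² = 99.24 W/m².
For an isothermal sphere T⁴ = (1−a)S/(4σ) = 3.501×10⁸ K⁴.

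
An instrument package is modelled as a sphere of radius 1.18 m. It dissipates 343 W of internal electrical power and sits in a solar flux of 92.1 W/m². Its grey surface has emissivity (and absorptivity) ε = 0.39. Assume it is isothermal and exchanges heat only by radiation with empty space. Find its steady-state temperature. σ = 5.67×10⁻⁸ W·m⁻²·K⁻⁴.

At steady state, absorbed solar power + internal power = radiated power.
Absorbed: α·S·A_cross = 0.39·92.1·4.374 = 157.1 W (cross-section πr²).
Total input = 157.1 + 343 = 500.1 W.
Radiated: εσ·A_surf·T⁴ with A_surf = 4πr² = 17.50 m².
T⁴ = 500.1/(0.39·5.67×10⁻⁸·17.50) = 1.293×10⁹ K⁴.

T ≈ 190 K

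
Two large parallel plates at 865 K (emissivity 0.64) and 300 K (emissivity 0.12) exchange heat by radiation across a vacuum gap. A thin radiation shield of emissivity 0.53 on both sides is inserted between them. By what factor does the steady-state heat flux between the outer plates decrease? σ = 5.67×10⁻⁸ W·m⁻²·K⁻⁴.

Without shield: q₀ = σΔ(T⁴)/(1/ε₁+1/ε₂−1) with denominator 8.896.
With shield the two gaps are in series; the resistances add: (1/ε₁+1/ε_s−1)+(1/ε_s+1/ε₂−1) = 2.449+9.220 = 11.67.
Heat-flux ratio q₀/q = 11.67/8.896.

factor ≈ 1.31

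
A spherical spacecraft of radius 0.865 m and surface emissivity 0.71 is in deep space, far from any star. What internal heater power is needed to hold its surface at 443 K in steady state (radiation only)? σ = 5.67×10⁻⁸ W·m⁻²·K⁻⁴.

P = εσ·4πr²·T⁴.
4πr² = 9.402 m²; T⁴ = 3.851×10¹⁰ K⁴.
P = 0.71·5.67×10⁻⁸·9.402·3.851×10¹⁰.

P ≈ 14600 W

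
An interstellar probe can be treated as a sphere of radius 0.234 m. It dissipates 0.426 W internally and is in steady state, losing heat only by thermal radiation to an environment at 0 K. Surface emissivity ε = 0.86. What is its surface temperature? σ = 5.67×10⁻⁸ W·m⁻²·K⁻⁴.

Steady state: internal power = radiated power, P = εσA T⁴.
Radiating area A = 4πr² = 0.6881 m².
T⁴ = P/(εσA) = 0.426/(0.86·5.67×10⁻⁸·0.6881) = 1.270×10⁷ K⁴.
T = (1.270×10⁷)^(1/4).

T ≈ 59.7 K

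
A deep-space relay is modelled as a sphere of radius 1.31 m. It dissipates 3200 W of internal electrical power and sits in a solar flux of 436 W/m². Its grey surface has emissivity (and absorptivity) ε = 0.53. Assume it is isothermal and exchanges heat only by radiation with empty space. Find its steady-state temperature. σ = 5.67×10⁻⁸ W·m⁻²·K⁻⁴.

T ≈ 288 K

At steady state, absorbed solar power + internal power = radiated power.
Absorbed: α·S·A_cross = 0.53·436·5.391 = 1246 W (cross-section πr²).
Total input = 1246 + 3200 = 4446 W.
Radiated: εσ·A_surf·T⁴ with A_surf = 4πr² = 21.57 m².
T⁴ = 4446/(0.53·5.67×10⁻⁸·21.57) = 6.860×10⁹ K⁴.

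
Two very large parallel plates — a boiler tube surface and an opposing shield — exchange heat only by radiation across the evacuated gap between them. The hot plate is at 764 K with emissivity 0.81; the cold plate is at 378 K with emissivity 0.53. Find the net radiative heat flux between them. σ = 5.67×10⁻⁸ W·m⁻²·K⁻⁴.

q ≈ 8560 W/m²

For two infinite grey parallel plates, q = σ(T₁⁴ − T₂⁴)/(1/ε₁ + 1/ε₂ − 1).
T₁⁴ − T₂⁴ = 3.407×10¹¹ − 2.042×10¹⁰ = 3.203×10¹¹ K⁴.
1/ε₁ + 1/ε₂ − 1 = 1.235 + 1.887 − 1 = 2.121.
q = 5.67×10⁻⁸ × 3.203×10¹¹ / 2.121.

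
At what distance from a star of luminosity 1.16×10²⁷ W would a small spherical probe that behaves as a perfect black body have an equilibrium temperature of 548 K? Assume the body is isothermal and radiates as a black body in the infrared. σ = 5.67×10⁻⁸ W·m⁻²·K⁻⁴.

d ≈ 6.72×10¹⁰ m

For an isothermal black-emitting sphere, (1−a)S·πr² = σ·4πr²·T⁴ ⇒ S = 4σT⁴/(1−a).
S = 4·5.67×10⁻⁸·(548)⁴/1.00 = 20450 W/m².
Flux falls as S = L/(4πd²), so d = √(L/(4πS)) = √(1.16×10²⁷/(4π·20450)).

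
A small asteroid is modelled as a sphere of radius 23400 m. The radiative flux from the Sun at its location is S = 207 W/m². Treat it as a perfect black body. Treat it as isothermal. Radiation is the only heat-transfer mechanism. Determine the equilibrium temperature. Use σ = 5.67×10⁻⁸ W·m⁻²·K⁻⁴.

At equilibrium, absorbed power = emitted power.
Absorbing cross-section = πr² = 1.720×10⁹ m²; emitting surface = 4πr² = 6.881×10⁹ m² (ratio 4).
S·A_cross = εσ·A_surf·T⁴  ⇒  T⁴ = S/(4σ).
T⁴ = 1.00·207/(4·5.67×10⁻⁸) = 9.127×10⁸ K⁴.
T = (9.127×10⁸)^(1/4).

T ≈ 174 K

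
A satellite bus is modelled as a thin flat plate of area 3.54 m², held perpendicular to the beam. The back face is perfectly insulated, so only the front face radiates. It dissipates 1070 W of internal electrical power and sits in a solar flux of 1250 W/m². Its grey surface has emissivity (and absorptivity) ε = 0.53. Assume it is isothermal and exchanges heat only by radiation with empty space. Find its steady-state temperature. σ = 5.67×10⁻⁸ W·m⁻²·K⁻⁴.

At steady state, absorbed solar power + internal power = radiated power.
Absorbed: α·S·A_cross = 0.53·1250·3.540 = 2345 W (cross-section A).
Total input = 2345 + 1070 = 3415 W.
Radiated: εσ·A_surf·T⁴ with A_surf = A = 3.540 m².
T⁴ = 3415/(0.53·5.67×10⁻⁸·3.540) = 3.210×10¹⁰ K⁴.

T ≈ 423 K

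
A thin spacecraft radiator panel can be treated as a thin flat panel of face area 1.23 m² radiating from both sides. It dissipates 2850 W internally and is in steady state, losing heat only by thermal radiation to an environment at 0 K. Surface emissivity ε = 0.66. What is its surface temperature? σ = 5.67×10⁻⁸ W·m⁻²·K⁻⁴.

Steady state: internal power = radiated power, P = εσA T⁴.
Radiating area A = 2·1.23 = 2.460 m².
T⁴ = P/(εσA) = 2850/(0.66·5.67×10⁻⁸·2.460) = 3.096×10¹⁰ K⁴.
T = (3.096×10¹⁰)^(1/4).

T ≈ 419 K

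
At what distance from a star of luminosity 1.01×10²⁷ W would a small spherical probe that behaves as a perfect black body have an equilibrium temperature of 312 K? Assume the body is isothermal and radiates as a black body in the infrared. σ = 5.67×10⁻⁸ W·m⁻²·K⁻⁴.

d ≈ 1.93×10¹¹ m

For an isothermal black-emitting sphere, (1−a)S·πr² = σ·4πr²·T⁴ ⇒ S = 4σT⁴/(1−a).
S = 4·5.67×10⁻⁸·(312)⁴/1.00 = 2149 W/m².
Flux falls as S = L/(4πd²), so d = √(L/(4πS)) = √(1.01×10²⁷/(4π·2149)).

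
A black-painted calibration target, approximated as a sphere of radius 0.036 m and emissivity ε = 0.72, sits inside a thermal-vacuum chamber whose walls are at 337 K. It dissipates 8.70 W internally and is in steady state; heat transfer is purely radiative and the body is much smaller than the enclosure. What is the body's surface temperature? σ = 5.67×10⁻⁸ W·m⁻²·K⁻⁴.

T ≈ 401 K

For a small grey body in a large enclosure, net radiated power = εσA(T⁴ − T_w⁴).
Steady state: P = εσA(T⁴ − T_w⁴) with A = 4πr² = 0.01629 m².
T⁴ = P/(εσA) + T_w⁴ = 8.70/(0.72·5.67×10⁻⁸·0.01629) + (337)⁴
    = 1.309×10¹⁰ + 1.290×10¹⁰ = 2.598×10¹⁰ K⁴.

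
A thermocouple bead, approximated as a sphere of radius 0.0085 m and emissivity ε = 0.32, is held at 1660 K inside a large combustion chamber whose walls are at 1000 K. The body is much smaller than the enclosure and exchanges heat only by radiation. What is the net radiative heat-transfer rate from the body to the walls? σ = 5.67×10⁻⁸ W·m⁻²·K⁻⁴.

For a small grey body in a large enclosure: P_net = εσA(T_body⁴ − T_wall⁴).
A = 4πr² = 9.079×10⁻⁴ m²; T_body⁴ − T_wall⁴ = 7.593×10¹² − 1.000×10¹² = 6.593×10¹² K⁴.
|P_net| = 0.32·5.67×10⁻⁸·9.079×10⁻⁴·6.593×10¹².

P_net ≈ 109 W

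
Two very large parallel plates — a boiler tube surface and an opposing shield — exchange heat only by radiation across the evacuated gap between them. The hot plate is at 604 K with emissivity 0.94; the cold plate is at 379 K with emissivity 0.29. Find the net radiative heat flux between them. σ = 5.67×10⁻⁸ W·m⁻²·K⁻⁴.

For two infinite grey parallel plates, q = σ(T₁⁴ − T₂⁴)/(1/ε₁ + 1/ε₂ − 1).
T₁⁴ − T₂⁴ = 1.331×10¹¹ − 2.063×10¹⁰ = 1.125×10¹¹ K⁴.
1/ε₁ + 1/ε₂ − 1 = 1.064 + 3.448 − 1 = 3.512.
q = 5.67×10⁻⁸ × 1.125×10¹¹ / 3.512.

q ≈ 1820 W/m²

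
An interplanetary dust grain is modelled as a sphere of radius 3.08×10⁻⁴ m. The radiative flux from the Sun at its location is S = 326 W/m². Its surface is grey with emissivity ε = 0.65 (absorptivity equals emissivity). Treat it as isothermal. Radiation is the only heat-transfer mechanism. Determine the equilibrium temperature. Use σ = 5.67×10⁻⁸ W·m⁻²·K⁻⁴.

At equilibrium, absorbed power = emitted power.
Absorbing cross-section = πr² = 2.980×10⁻⁷ m²; emitting surface = 4πr² = 1.192×10⁻⁶ m² (ratio 4).
εS·A_cross = εσ·A_surf·T⁴  ⇒  T⁴ = S/(4σ)   (ε cancels).
T⁴ = 326/(4·5.67×10⁻⁸) = 1.437×10⁹ K⁴.
T = (1.437×10⁹)^(1/4).

T ≈ 195 K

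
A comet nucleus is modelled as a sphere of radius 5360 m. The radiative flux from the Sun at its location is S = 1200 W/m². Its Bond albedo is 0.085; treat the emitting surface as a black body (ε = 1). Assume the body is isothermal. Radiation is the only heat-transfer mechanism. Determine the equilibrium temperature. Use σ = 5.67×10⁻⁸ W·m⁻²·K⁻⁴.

T ≈ 264 K

At equilibrium, absorbed power = emitted power.
Absorbing cross-section = πr² = 9.026×10⁷ m²; emitting surface = 4πr² = 3.610×10⁸ m² (ratio 4).
(1−a)S·A_cross = εσ·A_surf·T⁴  ⇒  T⁴ = (1−a)S/(4σ).
T⁴ = 0.915·1200/(4·5.67×10⁻⁸) = 4.841×10⁹ K⁴.
T = (4.841×10⁹)^(1/4).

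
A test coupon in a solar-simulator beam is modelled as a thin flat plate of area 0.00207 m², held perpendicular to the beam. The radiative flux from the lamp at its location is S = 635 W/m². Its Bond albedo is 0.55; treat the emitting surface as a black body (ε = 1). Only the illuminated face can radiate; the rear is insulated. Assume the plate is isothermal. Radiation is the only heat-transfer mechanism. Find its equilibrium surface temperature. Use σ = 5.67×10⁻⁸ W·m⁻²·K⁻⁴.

T ≈ 266 K

At equilibrium, absorbed power = emitted power.
Absorbing cross-section = A = 0.002070 m²; emitting surface = A = 0.002070 m² (ratio 1).
(1−a)S·A_cross = εσ·A_surf·T⁴  ⇒  T⁴ = (1−a)S/(1σ).
T⁴ = 0.450·635/(1·5.67×10⁻⁸) = 5.040×10⁹ K⁴.
T = (5.040×10⁹)^(1/4).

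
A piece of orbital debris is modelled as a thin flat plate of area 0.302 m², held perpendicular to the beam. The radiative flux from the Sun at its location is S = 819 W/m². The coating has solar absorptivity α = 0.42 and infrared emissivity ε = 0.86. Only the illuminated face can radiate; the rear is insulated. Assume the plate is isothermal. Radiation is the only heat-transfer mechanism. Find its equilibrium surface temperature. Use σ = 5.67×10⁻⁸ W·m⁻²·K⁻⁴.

At equilibrium, absorbed power = emitted power.
Absorbing cross-section = A = 0.3020 m²; emitting surface = A = 0.3020 m² (ratio 1).
αS·A_cross = εσ·A_surf·T⁴  ⇒  T⁴ = αS/(ε·1σ).
T⁴ = 0.420·819/(0.86·1·5.67×10⁻⁸) = 7.054×10⁹ K⁴.
T = (7.054×10⁹)^(1/4).

T ≈ 290 K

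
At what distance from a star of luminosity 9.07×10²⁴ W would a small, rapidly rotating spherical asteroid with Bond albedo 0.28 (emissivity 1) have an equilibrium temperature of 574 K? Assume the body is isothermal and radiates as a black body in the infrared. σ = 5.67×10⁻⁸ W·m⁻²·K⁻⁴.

For an isothermal black-emitting sphere, (1−a)S·πr² = σ·4πr²·T⁴ ⇒ S = 4σT⁴/(1−a).
S = 4·5.67×10⁻⁸·(574)⁴/0.720 = 34190 W/m².
Flux falls as S = L/(4πd²), so d = √(L/(4πS)) = √(9.07×10²⁴/(4π·34190)).

d ≈ 4.59×10⁹ m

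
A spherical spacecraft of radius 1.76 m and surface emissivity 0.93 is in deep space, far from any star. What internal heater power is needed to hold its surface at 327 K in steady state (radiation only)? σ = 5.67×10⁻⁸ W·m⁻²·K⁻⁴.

P ≈ 23500 W

P = εσ·4πr²·T⁴.
4πr² = 38.93 m²; T⁴ = 1.143×10¹⁰ K⁴.
P = 0.93·5.67×10⁻⁸·38.93·1.143×10¹⁰.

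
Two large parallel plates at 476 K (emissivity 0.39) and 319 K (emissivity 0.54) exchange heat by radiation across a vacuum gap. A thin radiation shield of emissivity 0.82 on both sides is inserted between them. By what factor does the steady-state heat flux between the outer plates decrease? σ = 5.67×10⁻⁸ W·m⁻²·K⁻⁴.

factor ≈ 1.42

Without shield: q₀ = σΔ(T⁴)/(1/ε₁+1/ε₂−1) with denominator 3.416.
With shield the two gaps are in series; the resistances add: (1/ε₁+1/ε_s−1)+(1/ε_s+1/ε₂−1) = 2.784+2.071 = 4.855.
Heat-flux ratio q₀/q = 4.855/3.416.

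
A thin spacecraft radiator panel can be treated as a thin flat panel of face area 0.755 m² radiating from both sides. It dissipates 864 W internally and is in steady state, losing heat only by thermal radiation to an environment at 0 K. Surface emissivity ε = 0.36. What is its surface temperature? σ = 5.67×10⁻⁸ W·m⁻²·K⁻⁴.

T ≈ 409 K

Steady state: internal power = radiated power, P = εσA T⁴.
Radiating area A = 2·0.755 = 1.510 m².
T⁴ = P/(εσA) = 864/(0.36·5.67×10⁻⁸·1.510) = 2.803×10¹⁰ K⁴.
T = (2.803×10¹⁰)^(1/4).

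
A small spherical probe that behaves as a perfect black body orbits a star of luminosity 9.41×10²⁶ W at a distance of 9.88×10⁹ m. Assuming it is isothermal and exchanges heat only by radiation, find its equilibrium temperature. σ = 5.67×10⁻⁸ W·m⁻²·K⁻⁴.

T ≈ 1360 K

First find the stellar flux at distance d: S = L/(4πd²) = 9.41×10²⁶/(4π·(9.88×10⁹)²) = 7.671×10⁵ W/m².
For an isothermal sphere, absorbed (1−a)S·πr² = emitted σ·4πr²·T⁴, so T⁴ = (1−a)S/(4σ).
T⁴ = 1.00·7.671×10⁵/(4·5.67×10⁻⁸) = 3.382×10¹² K⁴.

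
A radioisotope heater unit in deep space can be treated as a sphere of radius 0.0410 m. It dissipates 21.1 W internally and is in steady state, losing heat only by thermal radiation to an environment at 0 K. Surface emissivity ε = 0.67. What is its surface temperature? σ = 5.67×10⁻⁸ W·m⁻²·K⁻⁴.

T ≈ 403 K

Steady state: internal power = radiated power, P = εσA T⁴.
Radiating area A = 4πr² = 0.02112 m².
T⁴ = P/(εσA) = 21.1/(0.67·5.67×10⁻⁸·0.02112) = 2.629×10¹⁰ K⁴.
T = (2.629×10¹⁰)^(1/4).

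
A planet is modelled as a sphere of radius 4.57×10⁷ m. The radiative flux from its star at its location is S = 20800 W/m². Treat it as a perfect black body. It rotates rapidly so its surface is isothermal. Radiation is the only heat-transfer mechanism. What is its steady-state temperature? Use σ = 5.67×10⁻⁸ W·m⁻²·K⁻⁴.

At equilibrium, absorbed power = emitted power.
Absorbing cross-section = πr² = 6.561×10¹⁵ m²; emitting surface = 4πr² = 2.624×10¹⁶ m² (ratio 4).
S·A_cross = εσ·A_surf·T⁴  ⇒  T⁴ = S/(4σ).
T⁴ = 1.00·20800/(4·5.67×10⁻⁸) = 9.171×10¹⁰ K⁴.
T = (9.171×10¹⁰)^(1/4).

T ≈ 550 K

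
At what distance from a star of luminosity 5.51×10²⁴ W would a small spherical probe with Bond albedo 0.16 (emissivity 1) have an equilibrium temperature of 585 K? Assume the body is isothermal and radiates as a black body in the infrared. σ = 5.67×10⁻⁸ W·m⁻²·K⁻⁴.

d ≈ 3.72×10⁹ m

For an isothermal black-emitting sphere, (1−a)S·πr² = σ·4πr²·T⁴ ⇒ S = 4σT⁴/(1−a).
S = 4·5.67×10⁻⁸·(585)⁴/0.840 = 31620 W/m².
Flux falls as S = L/(4πd²), so d = √(L/(4πS)) = √(5.51×10²⁴/(4π·31620)).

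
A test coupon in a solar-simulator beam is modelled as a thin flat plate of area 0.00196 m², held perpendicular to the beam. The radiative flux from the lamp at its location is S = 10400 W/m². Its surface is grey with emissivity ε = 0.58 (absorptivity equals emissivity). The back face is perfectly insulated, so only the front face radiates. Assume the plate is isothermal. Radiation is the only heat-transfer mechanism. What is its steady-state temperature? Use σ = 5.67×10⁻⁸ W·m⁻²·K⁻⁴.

At equilibrium, absorbed power = emitted power.
Absorbing cross-section = A = 0.001960 m²; emitting surface = A = 0.001960 m² (ratio 1).
εS·A_cross = εσ·A_surf·T⁴  ⇒  T⁴ = S/(1σ)   (ε cancels).
T⁴ = 10400/(1·5.67×10⁻⁸) = 1.834×10¹¹ K⁴.
T = (1.834×10¹¹)^(1/4).

T ≈ 654 K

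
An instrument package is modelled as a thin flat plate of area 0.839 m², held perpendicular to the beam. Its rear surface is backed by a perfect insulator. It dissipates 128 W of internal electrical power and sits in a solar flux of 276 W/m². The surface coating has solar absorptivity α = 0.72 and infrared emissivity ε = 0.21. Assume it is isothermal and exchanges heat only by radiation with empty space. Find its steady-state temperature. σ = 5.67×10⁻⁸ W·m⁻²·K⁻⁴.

At steady state, absorbed solar power + internal power = radiated power.
Absorbed: α·S·A_cross = 0.72·276·0.8390 = 166.7 W (cross-section A).
Total input = 166.7 + 128 = 294.7 W.
Radiated: εσ·A_surf·T⁴ with A_surf = A = 0.8390 m².
T⁴ = 294.7/(0.21·5.67×10⁻⁸·0.8390) = 2.950×10¹⁰ K⁴.

T ≈ 414 K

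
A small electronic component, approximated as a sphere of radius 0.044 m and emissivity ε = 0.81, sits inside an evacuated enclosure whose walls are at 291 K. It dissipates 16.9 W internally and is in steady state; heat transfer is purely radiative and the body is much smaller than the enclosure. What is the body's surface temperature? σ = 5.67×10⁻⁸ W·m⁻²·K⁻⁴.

T ≈ 386 K

For a small grey body in a large enclosure, net radiated power = εσA(T⁴ − T_w⁴).
Steady state: P = εσA(T⁴ − T_w⁴) with A = 4πr² = 0.02433 m².
T⁴ = P/(εσA) + T_w⁴ = 16.9/(0.81·5.67×10⁻⁸·0.02433) + (291)⁴
    = 1.513×10¹⁰ + 7.171×10⁹ = 2.230×10¹⁰ K⁴.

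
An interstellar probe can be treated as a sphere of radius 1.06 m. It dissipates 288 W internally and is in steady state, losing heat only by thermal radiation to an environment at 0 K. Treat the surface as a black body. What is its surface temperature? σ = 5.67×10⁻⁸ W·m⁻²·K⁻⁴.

Steady state: internal power = radiated power, P = εσA T⁴.
Radiating area A = 4πr² = 14.12 m².
T⁴ = P/(εσA) = 288/(1.0·5.67×10⁻⁸·14.12) = 3.597×10⁸ K⁴.
T = (3.597×10⁸)^(1/4).

T ≈ 138 K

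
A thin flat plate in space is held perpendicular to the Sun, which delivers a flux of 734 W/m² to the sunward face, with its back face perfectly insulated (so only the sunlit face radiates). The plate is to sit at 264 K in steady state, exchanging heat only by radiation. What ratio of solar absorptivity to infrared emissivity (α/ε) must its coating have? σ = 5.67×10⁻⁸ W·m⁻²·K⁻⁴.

α/ε ≈ 0.375

Balance: αS·A = εσ·1A·T⁴ ⇒ α/ε = σT⁴/S.
α/ε = 5.67×10⁻⁸·(264)⁴/734 = 5.67×10⁻⁸·4.858×10⁹/734.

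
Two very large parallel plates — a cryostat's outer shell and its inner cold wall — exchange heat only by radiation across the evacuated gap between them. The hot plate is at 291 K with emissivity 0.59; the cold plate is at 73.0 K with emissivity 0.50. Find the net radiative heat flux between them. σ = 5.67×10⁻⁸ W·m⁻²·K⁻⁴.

For two infinite grey parallel plates, q = σ(T₁⁴ − T₂⁴)/(1/ε₁ + 1/ε₂ − 1).
T₁⁴ − T₂⁴ = 7.171×10⁹ − 2.840×10⁷ = 7.142×10⁹ K⁴.
1/ε₁ + 1/ε₂ − 1 = 1.695 + 2.000 − 1 = 2.695.
q = 5.67×10⁻⁸ × 7.142×10⁹ / 2.695.

q ≈ 150 W/m²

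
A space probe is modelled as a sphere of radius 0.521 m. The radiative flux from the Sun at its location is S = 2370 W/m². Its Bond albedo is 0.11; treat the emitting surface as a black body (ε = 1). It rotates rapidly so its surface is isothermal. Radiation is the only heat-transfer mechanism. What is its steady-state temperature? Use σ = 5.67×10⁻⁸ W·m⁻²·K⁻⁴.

T ≈ 311 K

At equilibrium, absorbed power = emitted power.
Absorbing cross-section = πr² = 0.8528 m²; emitting surface = 4πr² = 3.411 m² (ratio 4).
(1−a)S·A_cross = εσ·A_surf·T⁴  ⇒  T⁴ = (1−a)S/(4σ).
T⁴ = 0.890·2370/(4·5.67×10⁻⁸) = 9.300×10⁹ K⁴.
T = (9.300×10⁹)^(1/4).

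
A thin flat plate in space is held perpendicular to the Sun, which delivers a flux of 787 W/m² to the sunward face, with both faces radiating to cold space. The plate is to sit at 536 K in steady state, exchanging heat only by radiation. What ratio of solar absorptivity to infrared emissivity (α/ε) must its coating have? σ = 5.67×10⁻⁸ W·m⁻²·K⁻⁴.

Balance: αS·A = εσ·2A·T⁴ ⇒ α/ε = 2σT⁴/S.
α/ε = 2·5.67×10⁻⁸·(536)⁴/787 = 2·5.67×10⁻⁸·8.254×10¹⁰/787.

α/ε ≈ 11.9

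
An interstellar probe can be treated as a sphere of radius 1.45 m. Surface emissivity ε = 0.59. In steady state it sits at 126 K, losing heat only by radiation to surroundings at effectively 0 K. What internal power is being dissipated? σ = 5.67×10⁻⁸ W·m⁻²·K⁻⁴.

Steady state: P = εσA T⁴.
A = 4πr² = 26.42 m²; T⁴ = (126)⁴ = 2.520×10⁸ K⁴.
P = 0.59 × 5.67×10⁻⁸ × 26.42 × 2.520×10⁸.

P ≈ 223 W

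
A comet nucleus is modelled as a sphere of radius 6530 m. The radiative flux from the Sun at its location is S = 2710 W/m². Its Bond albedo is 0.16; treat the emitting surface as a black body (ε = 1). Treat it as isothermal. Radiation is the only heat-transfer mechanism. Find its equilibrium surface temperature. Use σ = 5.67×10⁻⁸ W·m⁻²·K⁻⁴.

T ≈ 317 K

At equilibrium, absorbed power = emitted power.
Absorbing cross-section = πr² = 1.340×10⁸ m²; emitting surface = 4πr² = 5.358×10⁸ m² (ratio 4).
(1−a)S·A_cross = εσ·A_surf·T⁴  ⇒  T⁴ = (1−a)S/(4σ).
T⁴ = 0.840·2710/(4·5.67×10⁻⁸) = 1.004×10¹⁰ K⁴.
T = (1.004×10¹⁰)^(1/4).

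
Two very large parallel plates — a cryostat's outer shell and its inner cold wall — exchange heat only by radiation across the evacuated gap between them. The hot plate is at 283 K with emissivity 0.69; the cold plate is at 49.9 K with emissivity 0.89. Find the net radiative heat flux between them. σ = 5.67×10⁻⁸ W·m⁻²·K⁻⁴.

q ≈ 231 W/m²

For two infinite grey parallel plates, q = σ(T₁⁴ − T₂⁴)/(1/ε₁ + 1/ε₂ − 1).
T₁⁴ − T₂⁴ = 6.414×10⁹ − 6.200×10⁶ = 6.408×10⁹ K⁴.
1/ε₁ + 1/ε₂ − 1 = 1.449 + 1.124 − 1 = 1.573.
q = 5.67×10⁻⁸ × 6.408×10⁹ / 1.573.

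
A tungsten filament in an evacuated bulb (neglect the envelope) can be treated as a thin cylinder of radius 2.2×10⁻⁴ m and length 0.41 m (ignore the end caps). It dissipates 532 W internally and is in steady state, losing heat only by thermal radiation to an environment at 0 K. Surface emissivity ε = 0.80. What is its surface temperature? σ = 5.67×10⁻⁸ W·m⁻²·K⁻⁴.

T ≈ 2130 K

Steady state: internal power = radiated power, P = εσA T⁴.
Radiating area A = 2πrL = 5.667×10⁻⁴ m².
T⁴ = P/(εσA) = 532/(0.80·5.67×10⁻⁸·5.667×10⁻⁴) = 2.069×10¹³ K⁴.
T = (2.069×10¹³)^(1/4).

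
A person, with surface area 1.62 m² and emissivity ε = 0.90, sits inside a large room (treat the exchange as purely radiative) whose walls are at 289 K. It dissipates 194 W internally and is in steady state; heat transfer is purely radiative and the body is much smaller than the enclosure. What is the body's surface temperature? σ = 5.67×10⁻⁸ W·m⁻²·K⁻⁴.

For a small grey body in a large enclosure, net radiated power = εσA(T⁴ − T_w⁴).
Steady state: P = εσA(T⁴ − T_w⁴) with A = 1.62 m².
T⁴ = P/(εσA) + T_w⁴ = 194/(0.90·5.67×10⁻⁸·1.620) + (289)⁴
    = 2.347×10⁹ + 6.976×10⁹ = 9.322×10⁹ K⁴.

T ≈ 311 K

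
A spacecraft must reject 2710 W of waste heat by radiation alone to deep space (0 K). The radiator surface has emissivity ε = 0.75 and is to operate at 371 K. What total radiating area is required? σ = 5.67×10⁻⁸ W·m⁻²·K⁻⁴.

P = εσA T⁴ ⇒ A = P/(εσT⁴).
T⁴ = 1.895×10¹⁰ K⁴.
A = 2710/(0.75 × 5.67×10⁻⁸ × 1.895×10¹⁰).

A ≈ 3.36 m²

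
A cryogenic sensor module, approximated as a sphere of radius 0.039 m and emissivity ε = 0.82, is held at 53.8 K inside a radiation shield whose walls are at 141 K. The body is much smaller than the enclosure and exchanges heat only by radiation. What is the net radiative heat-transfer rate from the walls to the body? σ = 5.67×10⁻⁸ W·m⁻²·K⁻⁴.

For a small grey body in a large enclosure: P_net = εσA(T_body⁴ − T_wall⁴).
A = 4πr² = 0.01911 m²; T_body⁴ − T_wall⁴ = 8.378×10⁶ − 3.953×10⁸ = -3.869×10⁸ K⁴.
|P_net| = 0.82·5.67×10⁻⁸·0.01911·3.869×10⁸.

P_net ≈ 0.344 W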